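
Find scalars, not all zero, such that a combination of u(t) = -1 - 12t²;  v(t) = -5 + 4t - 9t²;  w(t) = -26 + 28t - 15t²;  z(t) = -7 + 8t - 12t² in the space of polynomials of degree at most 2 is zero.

Write each element as a vector in ℝ³ using {1, t, t²}.
Row-reduce the matrix with u, v, w, z as columns; the null space gives the coefficients.
A generator of the null space is (3, -3, 1, -2).

3u - 3v + w - 2z = 0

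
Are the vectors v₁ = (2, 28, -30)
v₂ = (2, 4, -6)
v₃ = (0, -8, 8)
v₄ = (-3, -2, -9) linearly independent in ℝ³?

linearly dependent

There are 4 vectors in a 3-dimensional space, so they cannot be linearly independent.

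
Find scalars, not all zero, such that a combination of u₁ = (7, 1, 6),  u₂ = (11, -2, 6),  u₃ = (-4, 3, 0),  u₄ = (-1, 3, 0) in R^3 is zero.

u₁ - u₂ - u₃ = 0

Write the vectors as columns of a matrix and find a nonzero vector in its null space.
The free variable yields coefficients (1, -1, -1, 0) (any nonzero multiple also works).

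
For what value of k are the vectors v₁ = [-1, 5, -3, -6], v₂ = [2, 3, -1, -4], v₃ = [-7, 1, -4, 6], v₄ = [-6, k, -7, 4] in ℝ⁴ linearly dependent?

k = 45/8

Dependence holds iff the 4×4 matrix [v₁ v₂ v₃ v₄] is singular.
Expanding, det = 64*k - 360.
Setting this to zero gives k = 45/8.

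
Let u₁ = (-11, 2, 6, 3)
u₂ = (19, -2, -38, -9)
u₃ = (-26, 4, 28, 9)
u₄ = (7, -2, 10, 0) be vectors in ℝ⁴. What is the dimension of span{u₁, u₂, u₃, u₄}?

2

Form the matrix with u₁, u₂, u₃, u₄ as columns and reduce.
There are 2 pivot columns, so rank = 2.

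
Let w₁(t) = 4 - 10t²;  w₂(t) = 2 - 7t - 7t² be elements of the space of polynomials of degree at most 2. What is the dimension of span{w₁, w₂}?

Use coordinates relative to {1, t, t²}.
Apply Gaussian elimination to the matrix whose rows are w₁, w₂.
Reduction leaves 2 leading entries, giving rank 2.

dim = 2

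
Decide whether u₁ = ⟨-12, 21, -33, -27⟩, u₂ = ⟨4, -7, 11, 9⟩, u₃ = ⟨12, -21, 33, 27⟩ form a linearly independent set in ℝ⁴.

Place the vectors as rows of a 3×4 matrix and reduce to echelon form.
The reduction yields 1 nonzero row, so the rank is 1.
Since rank 1 < 3, the set is linearly dependent.
Indeed u₁ + 3u₂ = 0.

linearly dependent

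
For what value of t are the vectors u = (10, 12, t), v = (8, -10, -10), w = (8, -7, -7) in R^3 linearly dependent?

Dependence holds iff the 3×3 matrix [u v w] is singular.
Expanding, det = 24*t - 288.
Solving 24*t - 288 = 0 yields t = 12.

t = 12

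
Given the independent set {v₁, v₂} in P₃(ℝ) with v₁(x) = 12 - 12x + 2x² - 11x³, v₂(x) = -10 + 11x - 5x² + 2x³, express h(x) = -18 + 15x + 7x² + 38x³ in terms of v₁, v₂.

Work in coordinates with respect to the standard basis {1, x, …, x³}.
Write h = α₁v₁ + α₂v₂ and equate components.
The system has the unique solution (α₁, α₂) = (-4, -3).

h = -4v₁ - 3v₂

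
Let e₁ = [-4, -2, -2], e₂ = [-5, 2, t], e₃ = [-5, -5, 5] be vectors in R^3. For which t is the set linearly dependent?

Place the vectors as rows of a 3×3 matrix; dependence ⇔ determinant zero.
Expanding, det = -10*t - 160.
Solving -10*t - 160 = 0 yields t = -16.

t = -16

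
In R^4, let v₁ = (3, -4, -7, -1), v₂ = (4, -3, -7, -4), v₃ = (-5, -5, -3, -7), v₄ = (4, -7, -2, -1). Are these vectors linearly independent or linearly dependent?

linearly independent

Row-reduce the matrix whose columns are v₁, v₂, v₃, v₄.
The reduction yields 4 nonzero rows, so the rank is 4.
Since rank = 4 (the number of vectors), the set is linearly independent.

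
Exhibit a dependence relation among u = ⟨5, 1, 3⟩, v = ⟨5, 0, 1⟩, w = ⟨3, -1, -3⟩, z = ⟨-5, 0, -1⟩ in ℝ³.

Set up α₁u + … + α₄z = 0 and solve the homogeneous system.
One solution (up to scaling) is (0, 1, 0, 1).

v + z = 0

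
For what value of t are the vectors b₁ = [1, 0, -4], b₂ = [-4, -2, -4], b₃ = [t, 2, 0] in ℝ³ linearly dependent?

t = 5

Dependence holds iff the 3×3 matrix [b₁ b₂ b₃] is singular.
The determinant works out to 40 - 8*t.
Setting this to zero gives t = 5.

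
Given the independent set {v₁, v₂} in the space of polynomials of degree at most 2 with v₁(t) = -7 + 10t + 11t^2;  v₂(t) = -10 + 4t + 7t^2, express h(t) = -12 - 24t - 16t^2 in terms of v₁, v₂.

h = -4v₁ + 4v₂

Work in coordinates with respect to the standard basis {1, t, t^2}.
Set up the augmented matrix [v₁ | v₂ | h] and row-reduce.
The system has the unique solution (a₁, a₂) = (-4, 4).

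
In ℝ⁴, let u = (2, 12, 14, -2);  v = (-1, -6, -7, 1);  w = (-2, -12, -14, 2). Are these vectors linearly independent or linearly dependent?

linearly dependent

Row-reduce the matrix whose columns are u, v, w.
The reduction yields 1 nonzero row, so the rank is 1.
Since rank 1 < 3, the set is linearly dependent.
Indeed u + 2v = 0.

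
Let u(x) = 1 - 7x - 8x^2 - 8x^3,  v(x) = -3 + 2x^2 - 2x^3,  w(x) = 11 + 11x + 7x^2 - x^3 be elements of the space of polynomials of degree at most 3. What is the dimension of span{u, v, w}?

3

Pass to coordinate vectors with respect to the basis {1, x, …, x^3}.
Apply Gaussian elimination to the matrix whose rows are u, v, w.
Reduction leaves 3 leading entries, giving rank 3.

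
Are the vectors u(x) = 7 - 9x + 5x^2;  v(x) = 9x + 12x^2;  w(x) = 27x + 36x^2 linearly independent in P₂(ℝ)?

Take coordinates with respect to the standard basis {1, x, x^2}.
One vector is a scalar multiple of another, so the set is dependent.

linearly dependent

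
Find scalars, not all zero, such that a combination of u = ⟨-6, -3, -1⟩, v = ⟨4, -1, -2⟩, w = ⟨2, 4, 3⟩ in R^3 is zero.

u + v + w = 0

Row-reduce the matrix with u, v, w as columns; the null space gives the coefficients.
A generator of the null space is (1, 1, 1).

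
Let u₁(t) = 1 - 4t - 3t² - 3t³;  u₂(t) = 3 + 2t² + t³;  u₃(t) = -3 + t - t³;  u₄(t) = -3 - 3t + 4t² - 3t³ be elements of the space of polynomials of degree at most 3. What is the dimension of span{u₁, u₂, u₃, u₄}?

4

Pass to coordinate vectors with respect to the basis {1, t, …, t³}.
Put the 4×4 matrix [u₁|u₂|u₃|u₄] into echelon form.
The echelon form has 4 nonzero rows, so the rank is 4.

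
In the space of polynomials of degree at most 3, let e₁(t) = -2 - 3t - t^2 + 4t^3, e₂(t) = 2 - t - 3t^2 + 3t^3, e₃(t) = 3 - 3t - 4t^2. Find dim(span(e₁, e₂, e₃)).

dim = 3

Represent each element by its coordinate vector in ℝ⁴.
Apply Gaussian elimination to the matrix whose rows are e₁, e₂, e₃.
Reduction leaves 3 leading entries, giving rank 3.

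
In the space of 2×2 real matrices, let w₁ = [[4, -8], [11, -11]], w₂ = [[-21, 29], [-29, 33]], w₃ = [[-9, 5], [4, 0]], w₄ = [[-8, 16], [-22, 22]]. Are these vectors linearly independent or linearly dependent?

linearly dependent

Write each element as a coordinate vector in ℝ⁴ using {E₁₁, E₁₂, E₂₁, E₂₂}.
One vector is a scalar multiple of another, so the set is dependent.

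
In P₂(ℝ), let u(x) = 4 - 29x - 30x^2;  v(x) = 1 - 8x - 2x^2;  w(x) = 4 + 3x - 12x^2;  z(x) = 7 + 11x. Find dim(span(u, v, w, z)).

Pass to coordinate vectors with respect to the basis {1, x, x^2}.
Row-reduce the 4×3 matrix with these as rows.
Reduction leaves 3 leading entries, giving rank 3.
(With 4 elements in a 3-dimensional space the rank is at most 3.)

3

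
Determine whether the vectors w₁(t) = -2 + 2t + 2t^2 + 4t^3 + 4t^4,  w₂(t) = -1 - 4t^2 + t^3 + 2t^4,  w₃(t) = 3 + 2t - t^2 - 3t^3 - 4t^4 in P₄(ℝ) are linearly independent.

linearly independent

Take coordinates with respect to the standard basis {1, t, …, t^4}.
Place the vectors as rows of a 3×5 matrix and reduce to echelon form.
The reduction yields 3 nonzero rows, so the rank is 3.
Since rank = 3 (the number of vectors), the set is linearly independent.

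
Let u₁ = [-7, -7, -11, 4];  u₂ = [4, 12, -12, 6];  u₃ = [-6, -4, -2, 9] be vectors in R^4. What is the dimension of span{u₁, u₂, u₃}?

Row-reduce the 3×4 matrix with these as rows.
Exactly 3 pivots survive; hence the rank is 3.

dim = 3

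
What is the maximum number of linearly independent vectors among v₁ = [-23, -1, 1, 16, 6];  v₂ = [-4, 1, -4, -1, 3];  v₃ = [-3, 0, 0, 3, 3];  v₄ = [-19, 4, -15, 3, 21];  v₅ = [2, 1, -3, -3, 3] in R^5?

Apply Gaussian elimination to the matrix whose rows are v₁, v₂, v₃, v₄, v₅.
Reduction leaves 3 leading entries, giving rank 3.

3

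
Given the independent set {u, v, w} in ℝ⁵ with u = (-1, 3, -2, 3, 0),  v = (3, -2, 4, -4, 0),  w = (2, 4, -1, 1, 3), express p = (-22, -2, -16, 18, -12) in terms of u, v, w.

Set up the augmented matrix [u | v | w | p] and row-reduce.
Row-reducing the augmented matrix gives the unique coefficients (c₁, c₂, c₃) = (2, -4, -4).

p = 2u - 4v - 4w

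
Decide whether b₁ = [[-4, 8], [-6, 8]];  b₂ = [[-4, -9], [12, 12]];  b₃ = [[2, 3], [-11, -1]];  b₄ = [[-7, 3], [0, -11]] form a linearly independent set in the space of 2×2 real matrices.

linearly independent

Take coordinates with respect to the standard basis {E₁₁, E₁₂, E₂₁, E₂₂}.
Form the 4×4 matrix with these as columns; its determinant is 12722.
A nonzero determinant means the columns are linearly independent.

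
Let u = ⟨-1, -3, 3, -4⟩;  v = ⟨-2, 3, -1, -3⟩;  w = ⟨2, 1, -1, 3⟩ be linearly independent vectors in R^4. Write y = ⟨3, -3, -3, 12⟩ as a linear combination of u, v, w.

Set up the augmented matrix [u | v | w | y] and row-reduce.
Back-substitution yields (a₁, a₂, a₃) = (-3, -3, -3).

y = -3u - 3v - 3w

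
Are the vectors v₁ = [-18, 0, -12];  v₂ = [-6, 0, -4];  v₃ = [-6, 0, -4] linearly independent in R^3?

linearly dependent

Place the vectors as rows of a 3×3 matrix and reduce to echelon form.
The reduction yields 1 nonzero row, so the rank is 1.
Since rank 1 < 3, the set is linearly dependent.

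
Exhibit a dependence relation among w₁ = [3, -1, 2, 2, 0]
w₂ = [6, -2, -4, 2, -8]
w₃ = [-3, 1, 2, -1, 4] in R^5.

w₂ + 2w₃ = 0

Set up α₁w₁ + … + α₃w₃ = 0 and solve the homogeneous system.
One solution (up to scaling) is (0, 1, 2).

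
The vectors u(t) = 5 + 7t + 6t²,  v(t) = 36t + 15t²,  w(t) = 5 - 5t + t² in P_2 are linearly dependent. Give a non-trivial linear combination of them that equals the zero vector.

3u - v - 3w = 0

Pass to coordinate vectors relative to the basis {1, t, t²}.
Solve the homogeneous system with u, v, w as columns by row-reducing the coefficient matrix.
A generator of the null space is (3, -1, -3).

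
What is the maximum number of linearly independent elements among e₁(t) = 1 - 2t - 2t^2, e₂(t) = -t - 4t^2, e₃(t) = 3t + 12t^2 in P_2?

2

Represent each element by its coordinate vector in ℝ³.
Row-reduce the 3×3 matrix with these as rows.
Exactly 2 pivots survive; hence the rank is 2.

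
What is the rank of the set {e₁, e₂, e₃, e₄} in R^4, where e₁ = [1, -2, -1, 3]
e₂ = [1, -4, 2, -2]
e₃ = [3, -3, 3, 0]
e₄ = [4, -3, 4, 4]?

4

Row-reduce the 4×4 matrix with these as rows.
Reduction leaves 4 leading entries, giving rank 4.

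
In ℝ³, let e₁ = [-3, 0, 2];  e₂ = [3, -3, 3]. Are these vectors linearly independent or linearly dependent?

linearly independent

Place the vectors as rows of a 2×3 matrix and reduce to echelon form.
The reduction yields 2 nonzero rows, so the rank is 2.
Since rank = 2 (the number of vectors), the set is linearly independent.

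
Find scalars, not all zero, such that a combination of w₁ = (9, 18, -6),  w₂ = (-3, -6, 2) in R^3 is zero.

Row-reduce the matrix with w₁, w₂ as columns; the null space gives the coefficients.
A generator of the null space is (1, 3).

w₁ + 3w₂ = 0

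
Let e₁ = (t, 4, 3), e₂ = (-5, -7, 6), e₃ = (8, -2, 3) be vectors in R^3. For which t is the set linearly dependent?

Place the vectors as rows of a 3×3 matrix; dependence ⇔ determinant zero.
Cofactor expansion gives det = 450 - 9*t.
Setting this to zero gives t = 50.

t = 50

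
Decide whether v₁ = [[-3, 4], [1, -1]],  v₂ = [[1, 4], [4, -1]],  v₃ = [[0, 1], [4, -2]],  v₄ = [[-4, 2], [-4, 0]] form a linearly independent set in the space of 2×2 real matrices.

Write each element as a coordinate vector in ℝ⁴ using {E₁₁, E₁₂, E₂₁, E₂₂}.
Form the 4×4 matrix with these as columns; its determinant is 48.
A nonzero determinant means the columns are linearly independent.

linearly independent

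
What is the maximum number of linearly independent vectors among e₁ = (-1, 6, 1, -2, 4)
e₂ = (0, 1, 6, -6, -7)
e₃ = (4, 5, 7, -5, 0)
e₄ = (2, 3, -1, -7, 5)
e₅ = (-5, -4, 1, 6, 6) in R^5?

5

Apply Gaussian elimination to the matrix whose rows are e₁, e₂, e₃, e₄, e₅.
The echelon form has 5 nonzero rows, so the rank is 5.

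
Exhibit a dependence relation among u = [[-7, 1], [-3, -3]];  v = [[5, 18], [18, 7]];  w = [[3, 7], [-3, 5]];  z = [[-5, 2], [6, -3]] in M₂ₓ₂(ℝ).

Take coordinates with respect to {E₁₁, E₁₂, E₂₁, E₂₂}.
Row-reduce the matrix with u, v, w, z as columns; the null space gives the coefficients.
The free variable yields coefficients (2, 1, -2, -3) (any nonzero multiple also works).

2u + v - 2w - 3z = 0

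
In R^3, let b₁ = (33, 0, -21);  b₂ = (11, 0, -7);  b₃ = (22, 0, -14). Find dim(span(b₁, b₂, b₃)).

Put the 3×3 matrix [b₁|b₂|b₃] into echelon form.
There is 1 pivot column, so rank = 1.

1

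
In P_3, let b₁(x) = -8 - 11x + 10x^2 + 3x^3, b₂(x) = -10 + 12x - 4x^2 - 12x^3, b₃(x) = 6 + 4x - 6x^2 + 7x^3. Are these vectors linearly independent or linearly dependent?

linearly independent

Take coordinates with respect to the standard basis {1, x, …, x^3}.
Place the vectors as rows of a 3×4 matrix and reduce to echelon form.
The reduction yields 3 nonzero rows, so the rank is 3.
Since rank = 3 (the number of vectors), the set is linearly independent.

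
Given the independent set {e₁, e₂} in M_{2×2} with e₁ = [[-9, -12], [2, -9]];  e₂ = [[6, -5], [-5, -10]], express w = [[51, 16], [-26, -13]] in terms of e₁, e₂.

w = -3e₁ + 4e₂

Take coordinate vectors relative to {E₁₁, E₁₂, E₂₁, E₂₂}.
Set up the augmented matrix [e₁ | e₂ | w] and row-reduce.
Row-reducing the augmented matrix gives the unique coefficients (c₁, c₂) = (-3, 4).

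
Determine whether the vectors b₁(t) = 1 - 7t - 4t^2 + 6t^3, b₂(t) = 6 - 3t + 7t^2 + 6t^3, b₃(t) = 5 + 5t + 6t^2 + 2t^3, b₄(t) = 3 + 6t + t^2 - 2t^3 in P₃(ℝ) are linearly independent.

linearly independent

Take coordinates with respect to the standard basis {1, t, …, t^3}.
Form the 4×4 matrix with these as columns; its determinant is 740.
A nonzero determinant means the columns are linearly independent.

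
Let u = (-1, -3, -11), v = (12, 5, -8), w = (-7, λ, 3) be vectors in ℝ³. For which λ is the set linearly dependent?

λ = -23/7

The vectors are dependent exactly when the determinant of the matrix with rows u, v, w vanishes.
The determinant works out to -140*λ - 460.
Setting this to zero gives λ = -23/7.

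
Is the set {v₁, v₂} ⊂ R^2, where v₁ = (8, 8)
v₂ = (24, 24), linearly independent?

Row-reduce the matrix whose columns are v₁, v₂.
The reduction yields 1 nonzero row, so the rank is 1.
Since rank 1 < 2, the set is linearly dependent.

linearly dependent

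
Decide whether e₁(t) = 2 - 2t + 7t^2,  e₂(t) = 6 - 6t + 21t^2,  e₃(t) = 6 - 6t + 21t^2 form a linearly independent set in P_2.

Write each element as a coordinate vector in ℝ³ using {1, t, t^2}.
Row-reduce the matrix whose columns are e₁, e₂, e₃.
The reduction yields 1 nonzero row, so the rank is 1.
Since rank 1 < 3, the set is linearly dependent.

linearly dependent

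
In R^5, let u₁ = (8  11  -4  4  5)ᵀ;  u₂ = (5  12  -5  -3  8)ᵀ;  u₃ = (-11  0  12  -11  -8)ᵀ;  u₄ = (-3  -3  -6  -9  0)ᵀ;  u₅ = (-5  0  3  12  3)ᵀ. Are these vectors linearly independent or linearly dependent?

linearly independent

Place the vectors as rows of a 5×5 matrix and reduce to echelon form.
The reduction yields 5 nonzero rows, so the rank is 5.
Since rank = 5 (the number of vectors), the set is linearly independent.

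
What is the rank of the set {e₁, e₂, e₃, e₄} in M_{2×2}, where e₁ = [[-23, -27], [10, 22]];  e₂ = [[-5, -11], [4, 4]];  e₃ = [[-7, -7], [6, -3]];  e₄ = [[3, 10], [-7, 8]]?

Pass to coordinate vectors with respect to the basis {E₁₁, E₁₂, E₂₁, E₂₂}.
Row-reduce the 4×4 matrix with these as rows.
The echelon form has 3 nonzero rows, so the rank is 3.

rank 3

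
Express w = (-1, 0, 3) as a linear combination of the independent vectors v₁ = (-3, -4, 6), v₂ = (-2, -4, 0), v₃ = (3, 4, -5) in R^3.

w = -2v₁ - v₂ - 3v₃

Set up the augmented matrix [v₁ | v₂ | v₃ | w] and row-reduce.
Row-reducing the augmented matrix gives the unique coefficients (α₁, α₂, α₃) = (-2, -1, -3).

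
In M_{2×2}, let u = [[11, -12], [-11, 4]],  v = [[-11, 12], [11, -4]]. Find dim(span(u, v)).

1

Pass to coordinate vectors with respect to the basis {E₁₁, E₁₂, E₂₁, E₂₂}.
Apply Gaussian elimination to the matrix whose rows are u, v.
There is 1 pivot column, so rank = 1.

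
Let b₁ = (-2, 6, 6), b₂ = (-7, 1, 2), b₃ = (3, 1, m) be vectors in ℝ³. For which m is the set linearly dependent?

m = 1/2

The set is linearly dependent precisely when det[b₁; b₂; b₃] = 0.
Expanding, det = 40*m - 20.
Solving 40*m - 20 = 0 yields m = 1/2.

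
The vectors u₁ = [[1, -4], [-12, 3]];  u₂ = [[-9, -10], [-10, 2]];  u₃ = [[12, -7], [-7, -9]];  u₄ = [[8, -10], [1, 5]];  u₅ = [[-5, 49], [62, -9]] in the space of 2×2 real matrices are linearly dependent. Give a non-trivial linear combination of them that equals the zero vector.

3u₁ + 2u₂ + u₃ + u₄ + u₅ = 0

Take coordinates with respect to {E₁₁, E₁₂, E₂₁, E₂₂}.
Row-reduce the matrix with u₁, u₂, u₃, u₄, u₅ as columns; the null space gives the coefficients.
A generator of the null space is (3, 2, 1, 1, 1).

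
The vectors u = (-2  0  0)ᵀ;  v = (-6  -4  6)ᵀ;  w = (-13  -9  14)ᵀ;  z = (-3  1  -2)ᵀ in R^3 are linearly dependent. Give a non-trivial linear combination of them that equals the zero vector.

Write the vectors as columns of a matrix and find a nonzero vector in its null space.
A generator of the null space is (2, 2, -1, -1).

2u + 2v - w - z = 0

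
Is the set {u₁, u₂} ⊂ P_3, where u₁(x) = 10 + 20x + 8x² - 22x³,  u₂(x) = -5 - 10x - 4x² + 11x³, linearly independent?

linearly dependent

Take coordinates with respect to the standard basis {1, x, …, x³}.
One vector is a scalar multiple of another, so the set is dependent.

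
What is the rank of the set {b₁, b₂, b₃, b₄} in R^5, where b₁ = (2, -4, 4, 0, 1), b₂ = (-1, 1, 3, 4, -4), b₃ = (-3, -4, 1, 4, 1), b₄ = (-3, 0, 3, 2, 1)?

Row-reduce the 4×5 matrix with these as rows.
There are 4 pivot columns, so rank = 4.

rank 4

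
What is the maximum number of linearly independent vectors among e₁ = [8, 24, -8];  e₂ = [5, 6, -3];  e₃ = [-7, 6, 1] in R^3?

2

Apply Gaussian elimination to the matrix whose rows are e₁, e₂, e₃.
There are 2 pivot columns, so rank = 2.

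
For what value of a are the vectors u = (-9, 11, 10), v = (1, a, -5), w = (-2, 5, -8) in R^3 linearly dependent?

a = -1/4

Dependence holds iff the 3×3 matrix [u v w] is singular.
The determinant works out to 92*a + 23.
Solving 92*a + 23 = 0 yields a = -1/4.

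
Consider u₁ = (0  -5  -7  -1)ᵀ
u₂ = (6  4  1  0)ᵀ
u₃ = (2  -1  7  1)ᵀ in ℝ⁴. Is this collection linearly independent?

linearly independent

Row-reduce the matrix whose columns are u₁, u₂, u₃.
The reduction yields 3 nonzero rows, so the rank is 3.
Since rank = 3 (the number of vectors), the set is linearly independent.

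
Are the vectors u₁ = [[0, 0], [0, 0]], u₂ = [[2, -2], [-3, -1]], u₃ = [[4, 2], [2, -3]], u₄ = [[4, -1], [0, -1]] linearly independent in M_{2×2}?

Write each element as a coordinate vector in ℝ⁴ using {E₁₁, E₁₂, E₂₁, E₂₂}.
One of the vectors is the zero vector, so the set is linearly dependent.

linearly dependent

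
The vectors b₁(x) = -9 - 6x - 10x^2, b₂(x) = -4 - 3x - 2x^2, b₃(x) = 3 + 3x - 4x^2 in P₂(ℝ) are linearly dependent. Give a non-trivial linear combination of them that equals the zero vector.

b₁ - 3b₂ - b₃ = 0

Take coordinates with respect to {1, x, x^2}.
Set up α₁b₁ + … + α₃b₃ = 0 and solve the homogeneous system.
The free variable yields coefficients (1, -3, -1) (any nonzero multiple also works).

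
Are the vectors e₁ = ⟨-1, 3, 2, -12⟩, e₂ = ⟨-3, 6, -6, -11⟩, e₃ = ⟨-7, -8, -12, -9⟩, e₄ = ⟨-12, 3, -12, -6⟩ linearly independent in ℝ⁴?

linearly independent

Place the vectors as rows of a 4×4 matrix and reduce to echelon form.
The reduction yields 4 nonzero rows, so the rank is 4.
Since rank = 4 (the number of vectors), the set is linearly independent.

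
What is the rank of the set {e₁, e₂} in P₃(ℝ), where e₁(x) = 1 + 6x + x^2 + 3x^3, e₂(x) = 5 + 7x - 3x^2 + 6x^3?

2

Represent each element by its coordinate vector in ℝ⁴.
Row-reduce the 2×4 matrix with these as rows.
The echelon form has 2 nonzero rows, so the rank is 2.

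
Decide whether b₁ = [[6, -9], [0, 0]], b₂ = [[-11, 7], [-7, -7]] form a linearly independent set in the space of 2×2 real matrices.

linearly independent

Write each element as a coordinate vector in ℝ⁴ using {E₁₁, E₁₂, E₂₁, E₂₂}.
Row-reduce the matrix whose columns are b₁, b₂.
The reduction yields 2 nonzero rows, so the rank is 2.
Since rank = 2 (the number of vectors), the set is linearly independent.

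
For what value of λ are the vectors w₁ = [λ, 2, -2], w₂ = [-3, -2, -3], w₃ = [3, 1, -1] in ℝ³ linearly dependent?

λ = 6

The vectors are dependent exactly when the determinant of the matrix with rows w₁, w₂, w₃ vanishes.
Expanding, det = 5*λ - 30.
This vanishes exactly when λ = 6.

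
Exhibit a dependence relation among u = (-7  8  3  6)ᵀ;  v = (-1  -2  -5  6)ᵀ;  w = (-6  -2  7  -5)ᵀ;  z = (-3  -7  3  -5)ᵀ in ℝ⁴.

Solve the homogeneous system with u, v, w, z as columns by row-reducing the coefficient matrix.
A generator of the null space is (1, -1, -2, 2).

u - v - 2w + 2z = 0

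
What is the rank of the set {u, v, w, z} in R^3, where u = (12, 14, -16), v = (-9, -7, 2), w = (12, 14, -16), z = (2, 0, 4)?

rank 2

Apply Gaussian elimination to the matrix whose rows are u, v, w, z.
Exactly 2 pivots survive; hence the rank is 2.
(With 4 elements in a 3-dimensional space the rank is at most 3.)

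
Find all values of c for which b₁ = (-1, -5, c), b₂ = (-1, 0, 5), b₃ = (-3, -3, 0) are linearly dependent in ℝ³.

c = -20

The vectors are dependent exactly when the determinant of the matrix with rows b₁, b₂, b₃ vanishes.
The determinant works out to 3*c + 60.
Solving 3*c + 60 = 0 yields c = -20.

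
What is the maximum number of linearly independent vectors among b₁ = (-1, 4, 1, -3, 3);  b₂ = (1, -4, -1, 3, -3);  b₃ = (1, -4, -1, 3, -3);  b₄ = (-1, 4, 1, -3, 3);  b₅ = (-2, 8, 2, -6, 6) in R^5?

Row-reduce the 5×5 matrix with these as rows.
Exactly 1 pivot survives; hence the rank is 1.

1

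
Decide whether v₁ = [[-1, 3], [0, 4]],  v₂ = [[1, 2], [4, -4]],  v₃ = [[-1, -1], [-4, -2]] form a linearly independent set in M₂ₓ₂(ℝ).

linearly independent

Take coordinates with respect to the standard basis {E₁₁, E₁₂, E₂₁, E₂₂}.
Place the vectors as rows of a 3×4 matrix and reduce to echelon form.
The reduction yields 3 nonzero rows, so the rank is 3.
Since rank = 3 (the number of vectors), the set is linearly independent.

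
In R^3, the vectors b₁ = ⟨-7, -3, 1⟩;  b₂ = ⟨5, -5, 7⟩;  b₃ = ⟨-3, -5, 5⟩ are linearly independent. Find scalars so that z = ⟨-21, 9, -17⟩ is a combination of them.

z = 2b₁ - 2b₂ - b₃

Set up the augmented matrix [b₁ | b₂ | b₃ | z] and row-reduce.
The system has the unique solution (α₁, α₂, α₃) = (2, -2, -1).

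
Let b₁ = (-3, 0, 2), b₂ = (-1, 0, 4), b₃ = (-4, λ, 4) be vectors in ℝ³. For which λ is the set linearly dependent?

λ = 0

Place the vectors as rows of a 3×3 matrix; dependence ⇔ determinant zero.
The determinant works out to 10*λ.
This vanishes exactly when λ = 0.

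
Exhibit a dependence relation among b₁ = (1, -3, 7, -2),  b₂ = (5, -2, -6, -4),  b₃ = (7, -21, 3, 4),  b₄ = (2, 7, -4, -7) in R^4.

Solve the homogeneous system with b₁, b₂, b₃, b₄ as columns by row-reducing the coefficient matrix.
The free variable yields coefficients (1, 2, -1, -2) (any nonzero multiple also works).

b₁ + 2b₂ - b₃ - 2b₄ = 0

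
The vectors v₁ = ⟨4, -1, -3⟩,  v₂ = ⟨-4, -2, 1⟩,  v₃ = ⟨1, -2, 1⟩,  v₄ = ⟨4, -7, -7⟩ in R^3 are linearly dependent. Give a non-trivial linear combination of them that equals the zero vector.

Row-reduce the matrix with v₁, v₂, v₃, v₄ as columns; the null space gives the coefficients.
A generator of the null space is (3, 2, 0, -1).

3v₁ + 2v₂ - v₄ = 0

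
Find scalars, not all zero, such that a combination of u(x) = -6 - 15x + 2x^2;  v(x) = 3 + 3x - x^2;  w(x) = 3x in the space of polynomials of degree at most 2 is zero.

u + 2v + 3w = 0

Pass to coordinate vectors relative to the basis {1, x, x^2}.
Solve the homogeneous system with u, v, w as columns by row-reducing the coefficient matrix.
One solution (up to scaling) is (1, 2, 3).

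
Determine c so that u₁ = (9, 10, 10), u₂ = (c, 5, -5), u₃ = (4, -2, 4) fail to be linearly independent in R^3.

c = -31/6

The vectors are dependent exactly when the determinant of the matrix with rows u₁, u₂, u₃ vanishes.
Expanding, det = -60*c - 310.
This vanishes exactly when c = -31/6.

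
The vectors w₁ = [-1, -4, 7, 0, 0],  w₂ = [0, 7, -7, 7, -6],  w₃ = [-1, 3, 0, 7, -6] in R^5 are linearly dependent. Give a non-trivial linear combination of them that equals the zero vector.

Write the vectors as columns of a matrix and find a nonzero vector in its null space.
The free variable yields coefficients (1, 1, -1) (any nonzero multiple also works).

w₁ + w₂ - w₃ = 0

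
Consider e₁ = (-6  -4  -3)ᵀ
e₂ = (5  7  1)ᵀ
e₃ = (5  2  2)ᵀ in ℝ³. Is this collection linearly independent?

linearly independent

Form the 3×3 matrix with these as columns; its determinant is 23.
A nonzero determinant means the columns are linearly independent.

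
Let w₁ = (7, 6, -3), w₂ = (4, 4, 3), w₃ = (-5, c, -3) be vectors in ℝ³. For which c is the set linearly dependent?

c = -54/11

Place the vectors as rows of a 3×3 matrix; dependence ⇔ determinant zero.
Expanding, det = -33*c - 162.
Solving -33*c - 162 = 0 yields c = -54/11.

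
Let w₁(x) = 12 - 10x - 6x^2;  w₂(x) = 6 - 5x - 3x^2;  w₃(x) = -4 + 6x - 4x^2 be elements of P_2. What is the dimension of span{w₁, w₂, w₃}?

Pass to coordinate vectors with respect to the basis {1, x, x^2}.
Form the matrix with w₁, w₂, w₃ as columns and reduce.
The echelon form has 2 nonzero rows, so the rank is 2.

2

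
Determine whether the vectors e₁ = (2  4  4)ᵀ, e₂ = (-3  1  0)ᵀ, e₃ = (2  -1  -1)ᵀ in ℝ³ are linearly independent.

The matrix [e₁|e₂|e₃] has determinant -10.
A nonzero determinant means the columns are linearly independent.

linearly independent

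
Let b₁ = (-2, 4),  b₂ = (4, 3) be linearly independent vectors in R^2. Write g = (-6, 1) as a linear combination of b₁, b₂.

g = b₁ - b₂

Solve the system with b₁, b₂ as columns and g as the right-hand side.
Back-substitution yields (α₁, α₂) = (1, -1).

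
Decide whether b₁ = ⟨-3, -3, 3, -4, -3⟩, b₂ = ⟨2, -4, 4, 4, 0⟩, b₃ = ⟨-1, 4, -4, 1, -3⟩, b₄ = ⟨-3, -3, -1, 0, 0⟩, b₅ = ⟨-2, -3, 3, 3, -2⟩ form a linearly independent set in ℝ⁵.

linearly independent

The matrix [b₁|b₂|b₃|b₄|b₅] has determinant 1520.
A nonzero determinant means the columns are linearly independent.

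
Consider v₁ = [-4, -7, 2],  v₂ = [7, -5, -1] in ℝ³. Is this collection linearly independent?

Row-reduce the matrix whose columns are v₁, v₂.
The reduction yields 2 nonzero rows, so the rank is 2.
Since rank = 2 (the number of vectors), the set is linearly independent.

linearly independent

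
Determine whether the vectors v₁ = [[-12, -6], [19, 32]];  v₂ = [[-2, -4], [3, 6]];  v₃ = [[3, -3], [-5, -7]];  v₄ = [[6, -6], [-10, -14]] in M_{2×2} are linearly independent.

Write each element as a coordinate vector in ℝ⁴ using {E₁₁, E₁₂, E₂₁, E₂₂}.
Row-reduce the matrix whose columns are v₁, v₂, v₃, v₄.
The reduction yields 2 nonzero rows, so the rank is 2.
Since rank 2 < 4, the set is linearly dependent.

linearly dependent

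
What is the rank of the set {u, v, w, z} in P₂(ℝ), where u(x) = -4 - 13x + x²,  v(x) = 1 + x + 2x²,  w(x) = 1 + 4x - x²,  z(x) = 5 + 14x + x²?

rank 2

Represent each element by its coordinate vector in ℝ³.
Row-reduce the 4×3 matrix with these as rows.
There are 2 pivot columns, so rank = 2.
(With 4 elements in a 3-dimensional space the rank is at most 3.)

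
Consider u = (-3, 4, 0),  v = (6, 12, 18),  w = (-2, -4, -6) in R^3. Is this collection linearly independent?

linearly dependent

Form the 3×3 matrix with these as columns; its determinant is 0.
A zero determinant means the columns are linearly dependent.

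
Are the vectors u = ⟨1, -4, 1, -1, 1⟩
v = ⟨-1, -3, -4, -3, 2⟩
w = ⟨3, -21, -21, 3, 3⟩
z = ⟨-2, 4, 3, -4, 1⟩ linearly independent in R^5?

linearly dependent

Place the vectors as rows of a 4×5 matrix and reduce to echelon form.
The reduction yields 3 nonzero rows, so the rank is 3.
Since rank 3 < 4, the set is linearly dependent.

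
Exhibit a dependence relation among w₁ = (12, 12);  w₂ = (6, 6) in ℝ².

w₁ - 2w₂ = 0

Solve the homogeneous system with w₁, w₂ as columns by row-reducing the coefficient matrix.
A generator of the null space is (1, -2).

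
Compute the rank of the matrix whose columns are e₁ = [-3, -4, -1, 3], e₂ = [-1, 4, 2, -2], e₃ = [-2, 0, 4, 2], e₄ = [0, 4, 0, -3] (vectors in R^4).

rank 3

Form the matrix with e₁, e₂, e₃, e₄ as columns and reduce.
Reduction leaves 3 leading entries, giving rank 3.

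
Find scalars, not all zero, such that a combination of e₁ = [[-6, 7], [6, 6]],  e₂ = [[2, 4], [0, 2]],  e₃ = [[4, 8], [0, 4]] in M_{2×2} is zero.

2e₂ - e₃ = 0

Write each element as a vector in ℝ⁴ using {E₁₁, E₁₂, E₂₁, E₂₂}.
Write the vectors as columns of a matrix and find a nonzero vector in its null space.
A generator of the null space is (0, 2, -1).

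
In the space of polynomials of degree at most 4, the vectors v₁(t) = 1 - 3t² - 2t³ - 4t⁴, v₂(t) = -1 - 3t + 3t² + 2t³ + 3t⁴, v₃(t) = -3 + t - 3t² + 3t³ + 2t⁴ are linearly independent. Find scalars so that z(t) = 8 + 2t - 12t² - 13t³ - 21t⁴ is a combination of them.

Take coordinate vectors relative to {1, t, …, t⁴}.
Set up the augmented matrix [v₁ | v₂ | v₃ | z] and row-reduce.
The system has the unique solution (a₁, a₂, a₃) = (4, -1, -1).

z = 4v₁ - v₂ - v₃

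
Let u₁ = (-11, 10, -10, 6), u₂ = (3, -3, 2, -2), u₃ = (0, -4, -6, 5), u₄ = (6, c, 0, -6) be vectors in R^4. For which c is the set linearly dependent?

c = -15/2

Dependence holds iff the 4×4 matrix [u₁ u₂ u₃ u₄] is singular.
Cofactor expansion gives det = 64*c + 480.
This vanishes exactly when c = -15/2.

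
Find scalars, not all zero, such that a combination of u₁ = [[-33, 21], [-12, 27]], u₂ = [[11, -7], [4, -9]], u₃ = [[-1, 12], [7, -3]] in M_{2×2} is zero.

u₁ + 3u₂ = 0

Take coordinates with respect to {E₁₁, E₁₂, E₂₁, E₂₂}.
Write the vectors as columns of a matrix and find a nonzero vector in its null space.
A generator of the null space is (1, 3, 0).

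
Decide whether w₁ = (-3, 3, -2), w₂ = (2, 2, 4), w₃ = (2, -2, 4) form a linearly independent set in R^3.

The matrix [w₁|w₂|w₃] has determinant -32.
A nonzero determinant means the columns are linearly independent.

linearly independent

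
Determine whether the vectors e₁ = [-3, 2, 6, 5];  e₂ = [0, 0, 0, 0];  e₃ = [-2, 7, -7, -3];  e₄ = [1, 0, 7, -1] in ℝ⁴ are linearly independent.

One of the vectors is the zero vector, so the set is linearly dependent.

linearly dependent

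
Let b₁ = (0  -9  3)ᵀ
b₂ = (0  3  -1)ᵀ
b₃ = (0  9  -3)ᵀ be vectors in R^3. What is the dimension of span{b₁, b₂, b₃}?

1

Apply Gaussian elimination to the matrix whose rows are b₁, b₂, b₃.
Reduction leaves 1 leading entry, giving rank 1.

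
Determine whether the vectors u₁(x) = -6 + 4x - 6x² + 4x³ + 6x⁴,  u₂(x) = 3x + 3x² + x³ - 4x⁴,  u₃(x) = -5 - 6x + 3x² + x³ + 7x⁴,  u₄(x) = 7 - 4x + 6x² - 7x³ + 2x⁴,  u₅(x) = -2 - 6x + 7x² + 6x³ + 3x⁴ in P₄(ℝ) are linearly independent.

Write each element as a coordinate vector in ℝ⁵ using {1, x, …, x⁴}.
Form the 5×5 matrix with these as columns; its determinant is 18504.
A nonzero determinant means the columns are linearly independent.

linearly independent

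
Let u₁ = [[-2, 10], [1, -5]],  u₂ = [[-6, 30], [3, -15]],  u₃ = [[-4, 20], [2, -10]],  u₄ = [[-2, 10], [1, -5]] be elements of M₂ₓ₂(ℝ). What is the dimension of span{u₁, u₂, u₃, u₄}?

Represent each element by its coordinate vector in ℝ⁴.
Put the 4×4 matrix [u₁|u₂|u₃|u₄] into echelon form.
There is 1 pivot column, so rank = 1.

1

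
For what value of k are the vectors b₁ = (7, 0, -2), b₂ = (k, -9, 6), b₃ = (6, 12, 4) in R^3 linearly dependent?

k = -36

The vectors are dependent exactly when the determinant of the matrix with rows b₁, b₂, b₃ vanishes.
Cofactor expansion gives det = -24*k - 864.
Solving -24*k - 864 = 0 yields k = -36.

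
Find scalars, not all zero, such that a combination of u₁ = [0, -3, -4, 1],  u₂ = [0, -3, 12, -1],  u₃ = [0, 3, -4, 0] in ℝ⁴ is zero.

Set up α₁u₁ + … + α₃u₃ = 0 and solve the homogeneous system.
A generator of the null space is (1, 1, 2).

u₁ + u₂ + 2u₃ = 0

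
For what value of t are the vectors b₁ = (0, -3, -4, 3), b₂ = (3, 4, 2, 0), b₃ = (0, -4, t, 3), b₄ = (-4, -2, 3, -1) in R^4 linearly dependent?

The set is linearly dependent precisely when det[b₁; b₂; b₃; b₄] = 0.
The determinant works out to 21*t + 123.
Setting this to zero gives t = -41/7.

t = -41/7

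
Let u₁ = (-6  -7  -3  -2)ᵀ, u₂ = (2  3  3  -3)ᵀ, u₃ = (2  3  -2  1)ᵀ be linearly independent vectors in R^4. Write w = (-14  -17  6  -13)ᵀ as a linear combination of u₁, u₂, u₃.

w = 2u₁ + 2u₂ - 3u₃

Set up the augmented matrix [u₁ | u₂ | u₃ | w] and row-reduce.
Row-reducing the augmented matrix gives the unique coefficients (α₁, α₂, α₃) = (2, 2, -3).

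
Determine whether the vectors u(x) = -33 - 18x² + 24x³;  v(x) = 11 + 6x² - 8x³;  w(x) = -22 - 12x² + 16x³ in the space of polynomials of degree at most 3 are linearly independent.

Take coordinates with respect to the standard basis {1, x, …, x³}.
Place the vectors as rows of a 3×4 matrix and reduce to echelon form.
The reduction yields 1 nonzero row, so the rank is 1.
Since rank 1 < 3, the set is linearly dependent.
Indeed u + 3v = 0.

linearly dependent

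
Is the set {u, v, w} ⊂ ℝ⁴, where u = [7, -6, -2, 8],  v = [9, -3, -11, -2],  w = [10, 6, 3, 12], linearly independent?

Place the vectors as rows of a 3×4 matrix and reduce to echelon form.
The reduction yields 3 nonzero rows, so the rank is 3.
Since rank = 3 (the number of vectors), the set is linearly independent.

linearly independent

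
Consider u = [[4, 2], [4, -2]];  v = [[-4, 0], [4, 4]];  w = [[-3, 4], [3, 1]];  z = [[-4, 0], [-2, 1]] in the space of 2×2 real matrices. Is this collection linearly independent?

linearly independent

Write each element as a coordinate vector in ℝ⁴ using {E₁₁, E₁₂, E₂₁, E₂₂}.
Form the 4×4 matrix with these as columns; its determinant is 96.
A nonzero determinant means the columns are linearly independent.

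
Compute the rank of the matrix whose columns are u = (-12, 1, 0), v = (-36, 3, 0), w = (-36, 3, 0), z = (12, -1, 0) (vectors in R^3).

rank 1

Put the 3×4 matrix [u|v|w|z] into echelon form.
Reduction leaves 1 leading entry, giving rank 1.
(With 4 elements in a 3-dimensional space the rank is at most 3.)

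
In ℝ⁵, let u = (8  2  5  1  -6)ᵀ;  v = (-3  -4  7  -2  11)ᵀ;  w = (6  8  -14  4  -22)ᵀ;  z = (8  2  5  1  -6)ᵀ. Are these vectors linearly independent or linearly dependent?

linearly dependent

Place the vectors as rows of a 4×5 matrix and reduce to echelon form.
The reduction yields 2 nonzero rows, so the rank is 2.
Since rank 2 < 4, the set is linearly dependent.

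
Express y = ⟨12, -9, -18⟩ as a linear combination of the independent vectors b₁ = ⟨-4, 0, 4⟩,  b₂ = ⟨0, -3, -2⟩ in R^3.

Since b₁, b₂ are independent, the coefficients expressing y are uniquely determined by a linear system.
Back-substitution yields (a₁, a₂) = (-3, 3).

y = -3b₁ + 3b₂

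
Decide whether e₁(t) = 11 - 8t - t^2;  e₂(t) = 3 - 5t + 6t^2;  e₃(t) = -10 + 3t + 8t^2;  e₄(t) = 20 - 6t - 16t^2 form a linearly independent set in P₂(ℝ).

Write each element as a coordinate vector in ℝ³ using {1, t, t^2}.
There are 4 vectors in a 3-dimensional space, so they cannot be linearly independent.

linearly dependent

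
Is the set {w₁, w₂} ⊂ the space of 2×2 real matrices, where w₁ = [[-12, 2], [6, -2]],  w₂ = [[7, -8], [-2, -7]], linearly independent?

linearly independent

Write each element as a coordinate vector in ℝ⁴ using {E₁₁, E₁₂, E₂₁, E₂₂}.
Row-reduce the matrix whose columns are w₁, w₂.
The reduction yields 2 nonzero rows, so the rank is 2.
Since rank = 2 (the number of vectors), the set is linearly independent.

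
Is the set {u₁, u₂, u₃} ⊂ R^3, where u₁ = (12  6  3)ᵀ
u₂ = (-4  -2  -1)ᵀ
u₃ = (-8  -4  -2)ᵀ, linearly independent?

One vector is a scalar multiple of another, so the set is dependent.

linearly dependent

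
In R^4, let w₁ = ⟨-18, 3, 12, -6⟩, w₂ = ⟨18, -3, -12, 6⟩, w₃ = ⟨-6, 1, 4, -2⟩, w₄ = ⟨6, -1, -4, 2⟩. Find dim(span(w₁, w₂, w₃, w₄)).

Put the 4×4 matrix [w₁|w₂|w₃|w₄] into echelon form.
There is 1 pivot column, so rank = 1.

dim = 1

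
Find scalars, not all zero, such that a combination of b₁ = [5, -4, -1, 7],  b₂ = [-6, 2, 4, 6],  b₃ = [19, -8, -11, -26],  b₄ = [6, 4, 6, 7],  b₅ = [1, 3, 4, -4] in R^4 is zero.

Solve the homogeneous system with b₁, b₂, b₃, b₄, b₅ as columns by row-reducing the coefficient matrix.
A generator of the null space is (1, -3, -1, -1, 2).

b₁ - 3b₂ - b₃ - b₄ + 2b₅ = 0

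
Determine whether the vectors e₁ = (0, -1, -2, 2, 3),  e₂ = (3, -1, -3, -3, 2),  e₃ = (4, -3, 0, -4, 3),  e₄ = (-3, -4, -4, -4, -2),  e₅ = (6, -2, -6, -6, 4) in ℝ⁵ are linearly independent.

linearly dependent

One vector is a scalar multiple of another, so the set is dependent.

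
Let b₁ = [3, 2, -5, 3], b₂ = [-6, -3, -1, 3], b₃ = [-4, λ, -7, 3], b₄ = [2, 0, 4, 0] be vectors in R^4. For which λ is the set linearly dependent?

Dependence holds iff the 4×4 matrix [b₁ b₂ b₃ b₄] is singular.
Expanding, det = 132*λ + 96.
Setting this to zero gives λ = -8/11.

λ = -8/11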